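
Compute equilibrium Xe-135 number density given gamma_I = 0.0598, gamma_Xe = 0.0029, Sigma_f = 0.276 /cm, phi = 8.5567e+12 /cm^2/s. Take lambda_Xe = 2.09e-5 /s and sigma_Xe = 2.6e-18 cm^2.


Xe_eq = (gamma_I + gamma_Xe) * Sigma_f * phi / (lambda_Xe + sigma_Xe * phi)
Numerator = (0.0598 + 0.0029) * 0.276 * 8.5567e+12 = 1.480754e+11
Denominator = 2.09e-5 + 2.6e-18 * 8.5567e+12 = 4.314742e-05
Xe_eq = 1.480754e+11 / 4.314742e-05 = 3.4318e+15 /cm^3

3.4318e+15


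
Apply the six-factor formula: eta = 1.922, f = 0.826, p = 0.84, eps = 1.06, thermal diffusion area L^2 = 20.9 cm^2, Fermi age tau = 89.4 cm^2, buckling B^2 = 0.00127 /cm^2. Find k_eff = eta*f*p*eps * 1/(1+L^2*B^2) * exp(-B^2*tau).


k_inf = eta*f*p*eps = 1.922*0.826*0.84*1.06 = 1.413574
P_TNL = 1/(1 + L^2*B^2) = 1/(1 + 20.9*0.00127) = 0.9741433
P_FNL = exp(-B^2*tau) = exp(-0.00127*89.4) = 0.8926703
k_eff = k_inf * P_TNL * P_FNL = 1.413574 * 0.9741433 * 0.8926703
k_eff = 1.2292

1.2292


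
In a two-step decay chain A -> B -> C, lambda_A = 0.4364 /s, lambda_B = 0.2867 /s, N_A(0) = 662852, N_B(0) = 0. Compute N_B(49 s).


N_B(t) = lambda_A * N_A0 / (lambda_B - lambda_A) * [exp(-lambda_A*t) - exp(-lambda_B*t)]
exp(-0.4364*49) = 5.166787e-10; exp(-0.2867*49) = 7.923204e-07
N_B = 0.4364 * 662852 / (0.2867 - 0.4364) * (5.166787e-10 - 7.923204e-07)
N_B = 1.5300

1.5300


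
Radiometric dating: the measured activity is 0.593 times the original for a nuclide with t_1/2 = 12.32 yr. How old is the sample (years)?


lambda = ln(2) / t_half = ln(2) / 12.32 = 0.05626195 /yr
t = -ln(A/A0) / lambda
t = -ln(0.593) / 0.05626195
t = 9.2880 yr

9.2880


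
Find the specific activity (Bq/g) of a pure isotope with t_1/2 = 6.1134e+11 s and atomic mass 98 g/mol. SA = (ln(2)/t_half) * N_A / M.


lambda = ln(2) / t_half = ln(2) / 6.1134e+11 = 1.133816e-12 /s
SA = lambda * N_A / M
SA = 1.133816e-12 * 6.022e23 / 98
SA = 6.9672e+09 Bq/g

6.9672e+09


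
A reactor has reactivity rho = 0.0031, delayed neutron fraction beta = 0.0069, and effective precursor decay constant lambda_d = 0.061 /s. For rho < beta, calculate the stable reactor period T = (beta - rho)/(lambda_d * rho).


T = (beta - rho) / (lambda_d * rho)
T = (0.0069 - 0.0031) / (0.061 * 0.0031)
T = 20.095 s

20.095


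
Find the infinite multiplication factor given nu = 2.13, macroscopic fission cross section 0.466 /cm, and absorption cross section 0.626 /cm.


k_inf = nu * Sigma_f / Sigma_a
k_inf = 2.13 * 0.466 / 0.626
k_inf = 1.5856

1.5856


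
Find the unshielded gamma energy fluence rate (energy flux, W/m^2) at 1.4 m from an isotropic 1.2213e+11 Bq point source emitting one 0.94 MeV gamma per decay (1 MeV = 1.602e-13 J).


psi = A * E * 1.602e-13 / (4*pi*r^2)
psi = 1.2213e+11 * 0.94 * 1.602e-13 / (4*pi*1.4^2)
psi = 7.4670e-04 W/m^2

7.4670e-04


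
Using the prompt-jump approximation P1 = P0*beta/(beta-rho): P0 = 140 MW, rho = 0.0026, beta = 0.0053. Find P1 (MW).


P1/P0 = beta / (beta - rho)
P1/P0 = 0.0053 / (0.0053 - 0.0026) = 1.962963
P1 = 140 * 1.962963 = 274.81 MW

274.81


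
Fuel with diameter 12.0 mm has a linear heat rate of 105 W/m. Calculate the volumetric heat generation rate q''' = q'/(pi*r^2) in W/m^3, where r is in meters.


r = D / 2 / 1000 = 12.0 / 2 / 1000 = 0.006 m
q''' = q' / (pi * r^2)
q''' = 105 / (pi * 0.006^2)
q''' = 928404 W/m^3

928404


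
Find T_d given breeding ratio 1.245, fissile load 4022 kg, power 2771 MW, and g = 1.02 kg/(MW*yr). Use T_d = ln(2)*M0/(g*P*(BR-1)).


Breeding gain G = BR - 1 = 1.245 - 1 = 0.245
Fissile production rate = g * P * G = 1.02 * 2771 * 0.245 = 692.4729 kg/yr
T_d = ln(2) * M0 / (g * P * G)
T_d = ln(2) * 4022 / 692.4729 = 4.0259 yr

4.0259


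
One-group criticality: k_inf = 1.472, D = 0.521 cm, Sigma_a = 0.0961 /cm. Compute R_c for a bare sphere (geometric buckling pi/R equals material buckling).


L^2 = D / Sigma_a = 0.521 / 0.0961 = 5.421436 cm^2
B_m^2 = (k_inf - 1) / L^2 = (1.472 - 1) / 5.421436 = 0.08706180 /cm^2
For a bare sphere: B_g = pi/R, so R_c = pi / sqrt(B_m^2)
R_c = pi / sqrt(0.08706180) = 10.647 cm

10.647


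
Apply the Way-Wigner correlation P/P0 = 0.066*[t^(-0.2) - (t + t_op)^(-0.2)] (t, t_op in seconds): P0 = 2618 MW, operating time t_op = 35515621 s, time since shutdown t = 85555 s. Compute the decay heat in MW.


P/P0 = 0.066 * [t^(-0.2) - (t + t_op)^(-0.2)]
P/P0 = 0.066 * [85555^(-0.2) - (85555 + 35515621)^(-0.2)]
P/P0 = 0.066 * [0.1031694 - 0.03088212] = 0.004770960
P = 2618 * 0.004770960 = 12.490 MW

12.490


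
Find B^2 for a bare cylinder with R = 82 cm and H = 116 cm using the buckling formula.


B^2 = (2.405/R)^2 + (pi/H)^2
B^2 = (2.405/82)^2 + (pi/116)^2
B^2 = 0.0015937 /cm^2

0.0015937


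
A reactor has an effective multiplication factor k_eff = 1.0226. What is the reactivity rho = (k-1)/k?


rho = (k_eff - 1) / k_eff
rho = (1.0226 - 1) / 1.0226
rho = 0.022101

0.022101


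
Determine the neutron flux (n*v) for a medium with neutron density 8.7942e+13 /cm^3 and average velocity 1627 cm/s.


phi = n * v
phi = 8.7942e+13 * 1627
phi = 1.4308e+17 /cm^2/s

1.4308e+17


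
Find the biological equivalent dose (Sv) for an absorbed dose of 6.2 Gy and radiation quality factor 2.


H = D * Q
H = 6.2 * 2
H = 12.400 Sv

12.400


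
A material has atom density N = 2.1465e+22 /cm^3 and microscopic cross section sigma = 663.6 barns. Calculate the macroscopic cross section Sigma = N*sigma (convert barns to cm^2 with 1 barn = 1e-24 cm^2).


Sigma = N * sigma_barns * 1e-24
Sigma = 2.1465e+22 * 663.6 * 1e-24
Sigma = 14.244 /cm

14.244


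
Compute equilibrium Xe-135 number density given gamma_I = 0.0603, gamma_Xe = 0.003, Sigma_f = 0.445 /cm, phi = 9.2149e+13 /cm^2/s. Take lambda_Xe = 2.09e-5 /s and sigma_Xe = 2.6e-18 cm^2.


Xe_eq = (gamma_I + gamma_Xe) * Sigma_f * phi / (lambda_Xe + sigma_Xe * phi)
Numerator = (0.0603 + 0.003) * 0.445 * 9.2149e+13 = 2.595699e+12
Denominator = 2.09e-5 + 2.6e-18 * 9.2149e+13 = 2.604874e-04
Xe_eq = 2.595699e+12 / 2.604874e-04 = 9.9648e+15 /cm^3

9.9648e+15


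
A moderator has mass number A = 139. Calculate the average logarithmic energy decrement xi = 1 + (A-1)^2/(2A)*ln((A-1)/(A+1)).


xi = 1 + (A-1)^2/(2A) * ln((A-1)/(A+1))
xi = 1 + (139-1)^2/(2*139) * ln((139-1)/(139 +1))
xi = 0.014320

0.014320


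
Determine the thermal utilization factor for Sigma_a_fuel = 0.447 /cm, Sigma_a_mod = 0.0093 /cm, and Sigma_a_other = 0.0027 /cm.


f = Sigma_a_fuel / (Sigma_a_fuel + Sigma_a_mod + Sigma_a_other)
f = 0.447 / (0.447 + 0.0093 + 0.0027)
f = 0.97386

0.97386


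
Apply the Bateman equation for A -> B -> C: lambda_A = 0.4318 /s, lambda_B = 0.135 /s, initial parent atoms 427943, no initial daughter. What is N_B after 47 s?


N_B(t) = lambda_A * N_A0 / (lambda_B - lambda_A) * [exp(-lambda_A*t) - exp(-lambda_B*t)]
exp(-0.4318*47) = 1.535208e-09; exp(-0.135*47) = 0.001755503
N_B = 0.4318 * 427943 / (0.135 - 0.4318) * (1.535208e-09 - 0.001755503)
N_B = 1093.0

1093.0


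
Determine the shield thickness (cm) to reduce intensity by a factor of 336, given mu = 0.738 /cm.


x = ln(factor) / mu
x = ln(336) / 0.738
x = 7.8823 cm

7.8823


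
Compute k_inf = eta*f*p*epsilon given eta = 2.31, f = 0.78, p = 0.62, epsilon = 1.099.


k_inf = eta * f * p * epsilon
k_inf = 2.31 * 0.78 * 0.62 * 1.099
k_inf = 1.2277

1.2277


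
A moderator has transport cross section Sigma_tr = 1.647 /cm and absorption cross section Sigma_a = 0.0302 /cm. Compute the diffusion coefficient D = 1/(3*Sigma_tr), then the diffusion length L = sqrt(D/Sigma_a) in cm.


D = 1 / (3 * Sigma_tr) = 1 / (3 * 1.647) = 0.2023882 cm
L = sqrt(D / Sigma_a)
L = sqrt(0.2023882 / 0.0302)
L = 2.5887 cm

2.5887


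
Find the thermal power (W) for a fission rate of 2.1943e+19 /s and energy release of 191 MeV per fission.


P = fission_rate * E_MeV * 1.602e-13
P = 2.1943e+19 * 191 * 1.602e-13
P = 6.7142e+08 W

6.7142e+08


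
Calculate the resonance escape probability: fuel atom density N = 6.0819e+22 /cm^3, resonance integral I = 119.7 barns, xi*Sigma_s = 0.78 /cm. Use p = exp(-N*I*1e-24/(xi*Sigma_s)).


p = exp(-N * I * 1e-24 / (xi*Sigma_s))
p = exp(-6.0819e+22 * 119.7 * 1e-24 / 0.78)
p = 8.8423e-05

8.8423e-05


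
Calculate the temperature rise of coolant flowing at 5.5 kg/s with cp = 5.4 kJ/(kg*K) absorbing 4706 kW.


dT = Q / (m_dot * cp)
dT = 4706 / (5.5 * 5.4)
dT = 158.45 C

158.45


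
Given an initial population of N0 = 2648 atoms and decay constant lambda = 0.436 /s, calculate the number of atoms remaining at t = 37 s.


N = N0 * exp(-lambda * t)
N = 2648 * exp(-0.436 * 37)
N = 2.6114e-04

2.6114e-04


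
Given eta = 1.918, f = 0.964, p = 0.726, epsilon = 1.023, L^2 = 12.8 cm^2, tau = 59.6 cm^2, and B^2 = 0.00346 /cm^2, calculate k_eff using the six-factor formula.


k_inf = eta*f*p*eps = 1.918*0.964*0.726*1.023 = 1.373213
P_TNL = 1/(1 + L^2*B^2) = 1/(1 + 12.8*0.00346) = 0.9575902
P_FNL = exp(-B^2*tau) = exp(-0.00346*59.6) = 0.8136573
k_eff = k_inf * P_TNL * P_FNL = 1.373213 * 0.9575902 * 0.8136573
k_eff = 1.0699

1.0699


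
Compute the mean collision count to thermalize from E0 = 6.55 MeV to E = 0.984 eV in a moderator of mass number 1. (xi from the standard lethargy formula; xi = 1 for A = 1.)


xi = 1 + (A-1)^2/(2A)*ln((A-1)/(A+1)) = 1 (for A = 1)
n = ln(E0/E) / xi
n = ln(6.55e6 / 0.984) / 1
n = ln(6.656504e+06) / 1 = 15.711

15.711


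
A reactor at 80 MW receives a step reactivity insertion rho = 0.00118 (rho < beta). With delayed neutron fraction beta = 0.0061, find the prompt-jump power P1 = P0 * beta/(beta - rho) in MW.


P1/P0 = beta / (beta - rho)
P1/P0 = 0.0061 / (0.0061 - 0.00118) = 1.239837
P1 = 80 * 1.239837 = 99.187 MW

99.187


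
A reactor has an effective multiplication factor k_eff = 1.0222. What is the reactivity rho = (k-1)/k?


rho = (k_eff - 1) / k_eff
rho = (1.0222 - 1) / 1.0222
rho = 0.021718

0.021718


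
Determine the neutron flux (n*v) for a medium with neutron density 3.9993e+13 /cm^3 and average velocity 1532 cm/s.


phi = n * v
phi = 3.9993e+13 * 1532
phi = 6.1269e+16 /cm^2/s

6.1269e+16


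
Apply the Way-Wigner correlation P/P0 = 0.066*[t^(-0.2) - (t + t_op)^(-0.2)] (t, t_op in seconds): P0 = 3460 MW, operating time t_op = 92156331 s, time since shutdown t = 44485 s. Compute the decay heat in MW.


P/P0 = 0.066 * [t^(-0.2) - (t + t_op)^(-0.2)]
P/P0 = 0.066 * [44485^(-0.2) - (44485 + 92156331)^(-0.2)]
P/P0 = 0.066 * [0.1175865 - 0.02553013] = 0.006075720
P = 3460 * 0.006075720 = 21.022 MW

21.022


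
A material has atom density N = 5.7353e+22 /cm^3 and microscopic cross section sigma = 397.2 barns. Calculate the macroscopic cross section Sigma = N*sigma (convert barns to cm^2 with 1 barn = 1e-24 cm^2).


Sigma = N * sigma_barns * 1e-24
Sigma = 5.7353e+22 * 397.2 * 1e-24
Sigma = 22.781 /cm

22.781


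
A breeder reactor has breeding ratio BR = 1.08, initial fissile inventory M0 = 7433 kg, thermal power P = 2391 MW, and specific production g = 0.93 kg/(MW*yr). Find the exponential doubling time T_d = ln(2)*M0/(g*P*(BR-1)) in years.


Breeding gain G = BR - 1 = 1.08 - 1 = 0.08
Fissile production rate = g * P * G = 0.93 * 2391 * 0.08 = 177.8904 kg/yr
T_d = ln(2) * M0 / (g * P * G)
T_d = ln(2) * 7433 / 177.8904 = 28.963 yr

28.963


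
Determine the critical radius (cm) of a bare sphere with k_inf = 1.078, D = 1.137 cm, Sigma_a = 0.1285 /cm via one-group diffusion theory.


L^2 = D / Sigma_a = 1.137 / 0.1285 = 8.848249 cm^2
B_m^2 = (k_inf - 1) / L^2 = (1.078 - 1) / 8.848249 = 0.008815303 /cm^2
For a bare sphere: B_g = pi/R, so R_c = pi / sqrt(B_m^2)
R_c = pi / sqrt(0.008815303) = 33.460 cm

33.460


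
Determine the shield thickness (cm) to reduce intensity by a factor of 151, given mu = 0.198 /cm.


x = ln(factor) / mu
x = ln(151) / 0.198
x = 25.340 cm

25.340


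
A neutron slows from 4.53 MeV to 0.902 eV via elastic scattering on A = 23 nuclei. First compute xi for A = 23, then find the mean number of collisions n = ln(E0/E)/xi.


xi = 1 + (A-1)^2/(2A)*ln((A-1)/(A+1)) = 0.08448899 (for A = 23)
n = ln(E0/E) / xi
n = ln(4.53e6 / 0.902) / 0.08448899
n = ln(5.022173e+06) / 0.08448899 = 182.62

182.62


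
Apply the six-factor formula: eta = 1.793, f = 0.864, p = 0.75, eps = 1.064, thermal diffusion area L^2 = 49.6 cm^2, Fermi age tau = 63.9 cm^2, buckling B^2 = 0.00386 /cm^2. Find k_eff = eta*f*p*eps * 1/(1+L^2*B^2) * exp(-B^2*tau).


k_inf = eta*f*p*eps = 1.793*0.864*0.75*1.064 = 1.236223
P_TNL = 1/(1 + L^2*B^2) = 1/(1 + 49.6*0.00386) = 0.8393092
P_FNL = exp(-B^2*tau) = exp(-0.00386*63.9) = 0.7814110
k_eff = k_inf * P_TNL * P_FNL = 1.236223 * 0.8393092 * 0.7814110
k_eff = 0.81077

0.81077


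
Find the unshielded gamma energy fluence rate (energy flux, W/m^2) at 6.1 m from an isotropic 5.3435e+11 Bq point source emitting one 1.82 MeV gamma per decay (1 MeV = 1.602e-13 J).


psi = A * E * 1.602e-13 / (4*pi*r^2)
psi = 5.3435e+11 * 1.82 * 1.602e-13 / (4*pi*6.1^2)
psi = 3.3319e-04 W/m^2

3.3319e-04


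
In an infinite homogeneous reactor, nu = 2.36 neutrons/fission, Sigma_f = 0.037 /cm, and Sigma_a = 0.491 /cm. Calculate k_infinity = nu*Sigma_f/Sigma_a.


k_inf = nu * Sigma_f / Sigma_a
k_inf = 2.36 * 0.037 / 0.491
k_inf = 0.17784

0.17784


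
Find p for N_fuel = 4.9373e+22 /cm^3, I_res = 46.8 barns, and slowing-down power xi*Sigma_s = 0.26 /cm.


p = exp(-N * I * 1e-24 / (xi*Sigma_s))
p = exp(-4.9373e+22 * 46.8 * 1e-24 / 0.26)
p = 1.3815e-04

1.3815e-04


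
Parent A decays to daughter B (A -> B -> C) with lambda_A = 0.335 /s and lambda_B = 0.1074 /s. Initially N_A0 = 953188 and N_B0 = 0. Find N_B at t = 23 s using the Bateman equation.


N_B(t) = lambda_A * N_A0 / (lambda_B - lambda_A) * [exp(-lambda_A*t) - exp(-lambda_B*t)]
exp(-0.335*23) = 4.505687e-04; exp(-0.1074*23) = 0.08456794
N_B = 0.335 * 953188 / (0.1074 - 0.335) * (4.505687e-04 - 0.08456794)
N_B = 118015

118015


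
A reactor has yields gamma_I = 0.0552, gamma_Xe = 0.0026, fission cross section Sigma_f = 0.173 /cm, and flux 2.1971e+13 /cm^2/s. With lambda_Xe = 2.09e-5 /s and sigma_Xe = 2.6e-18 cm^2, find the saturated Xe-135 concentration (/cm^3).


Xe_eq = (gamma_I + gamma_Xe) * Sigma_f * phi / (lambda_Xe + sigma_Xe * phi)
Numerator = (0.0552 + 0.0026) * 0.173 * 2.1971e+13 = 2.196968e+11
Denominator = 2.09e-5 + 2.6e-18 * 2.1971e+13 = 7.802460e-05
Xe_eq = 2.196968e+11 / 7.802460e-05 = 2.8157e+15 /cm^3

2.8157e+15


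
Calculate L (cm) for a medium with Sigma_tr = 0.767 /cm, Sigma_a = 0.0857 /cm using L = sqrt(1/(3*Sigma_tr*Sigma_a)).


D = 1 / (3 * Sigma_tr) = 1 / (3 * 0.767) = 0.4345937 cm
L = sqrt(D / Sigma_a)
L = sqrt(0.4345937 / 0.0857)
L = 2.2519 cm

2.2519


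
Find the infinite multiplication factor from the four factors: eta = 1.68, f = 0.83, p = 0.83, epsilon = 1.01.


k_inf = eta * f * p * epsilon
k_inf = 1.68 * 0.83 * 0.83 * 1.01
k_inf = 1.1689

1.1689


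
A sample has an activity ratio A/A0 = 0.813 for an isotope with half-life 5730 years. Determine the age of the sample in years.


lambda = ln(2) / t_half = ln(2) / 5730 = 1.209681e-04 /yr
t = -ln(A/A0) / lambda
t = -ln(0.813) / 1.209681e-04
t = 1711.4 yr

1711.4


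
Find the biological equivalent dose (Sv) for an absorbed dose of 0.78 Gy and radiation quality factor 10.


H = D * Q
H = 0.78 * 10
H = 7.8000 Sv

7.8000


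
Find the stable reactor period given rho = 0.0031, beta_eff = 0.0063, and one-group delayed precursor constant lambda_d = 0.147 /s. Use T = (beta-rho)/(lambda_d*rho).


T = (beta - rho) / (lambda_d * rho)
T = (0.0063 - 0.0031) / (0.147 * 0.0031)
T = 7.0222 s

7.0222


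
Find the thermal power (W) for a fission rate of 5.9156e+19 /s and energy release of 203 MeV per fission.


P = fission_rate * E_MeV * 1.602e-13
P = 5.9156e+19 * 203 * 1.602e-13
P = 1.9238e+09 W

1.9238e+09


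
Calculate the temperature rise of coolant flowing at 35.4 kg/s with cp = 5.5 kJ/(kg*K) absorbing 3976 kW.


dT = Q / (m_dot * cp)
dT = 3976 / (35.4 * 5.5)
dT = 20.421 C

20.421


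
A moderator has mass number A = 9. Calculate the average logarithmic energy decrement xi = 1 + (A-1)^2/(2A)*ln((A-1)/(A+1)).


xi = 1 + (A-1)^2/(2A) * ln((A-1)/(A+1))
xi = 1 + (9-1)^2/(2*9) * ln((9-1)/(9 +1))
xi = 0.20660

0.20660


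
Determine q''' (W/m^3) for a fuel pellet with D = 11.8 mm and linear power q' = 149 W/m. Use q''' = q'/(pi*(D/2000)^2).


r = D / 2 / 1000 = 11.8 / 2 / 1000 = 0.0059 m
q''' = q' / (pi * r^2)
q''' = 149 / (pi * 0.0059^2)
q''' = 1.3625e+06 W/m^3

1.3625e+06


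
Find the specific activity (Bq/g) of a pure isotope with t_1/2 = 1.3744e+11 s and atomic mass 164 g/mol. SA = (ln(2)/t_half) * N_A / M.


lambda = ln(2) / t_half = ln(2) / 1.3744e+11 = 5.043271e-12 /s
SA = lambda * N_A / M
SA = 5.043271e-12 * 6.022e23 / 164
SA = 1.8519e+10 Bq/g

1.8519e+10


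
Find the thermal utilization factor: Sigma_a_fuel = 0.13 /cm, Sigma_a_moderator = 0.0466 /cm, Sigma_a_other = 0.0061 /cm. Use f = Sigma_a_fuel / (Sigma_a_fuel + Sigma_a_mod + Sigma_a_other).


f = Sigma_a_fuel / (Sigma_a_fuel + Sigma_a_mod + Sigma_a_other)
f = 0.13 / (0.13 + 0.0466 + 0.0061)
f = 0.71155

0.71155


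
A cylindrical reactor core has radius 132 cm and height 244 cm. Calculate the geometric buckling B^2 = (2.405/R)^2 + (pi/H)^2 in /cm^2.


B^2 = (2.405/R)^2 + (pi/H)^2
B^2 = (2.405/132)^2 + (pi/244)^2
B^2 = 4.9773e-04 /cm^2

4.9773e-04


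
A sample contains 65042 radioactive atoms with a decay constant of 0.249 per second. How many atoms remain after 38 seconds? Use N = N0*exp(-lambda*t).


N = N0 * exp(-lambda * t)
N = 65042 * exp(-0.249 * 38)
N = 5.0571

5.0571


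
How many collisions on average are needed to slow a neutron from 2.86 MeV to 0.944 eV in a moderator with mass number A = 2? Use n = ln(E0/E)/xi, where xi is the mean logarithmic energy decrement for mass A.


xi = 1 + (A-1)^2/(2A)*ln((A-1)/(A+1)) = 0.7253469 (for A = 2)
n = ln(E0/E) / xi
n = ln(2.86e6 / 0.944) / 0.7253469
n = ln(3.029661e+06) / 0.7253469 = 20.575

20.575


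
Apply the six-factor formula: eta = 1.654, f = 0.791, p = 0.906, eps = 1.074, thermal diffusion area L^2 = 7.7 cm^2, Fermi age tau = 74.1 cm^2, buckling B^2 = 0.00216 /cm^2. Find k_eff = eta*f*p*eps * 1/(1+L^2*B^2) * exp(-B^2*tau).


k_inf = eta*f*p*eps = 1.654*0.791*0.906*1.074 = 1.273047
P_TNL = 1/(1 + L^2*B^2) = 1/(1 + 7.7*0.00216) = 0.9836401
P_FNL = exp(-B^2*tau) = exp(-0.00216*74.1) = 0.8520961
k_eff = k_inf * P_TNL * P_FNL = 1.273047 * 0.9836401 * 0.8520961
k_eff = 1.0670

1.0670


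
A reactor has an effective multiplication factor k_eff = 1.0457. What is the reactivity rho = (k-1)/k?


rho = (k_eff - 1) / k_eff
rho = (1.0457 - 1) / 1.0457
rho = 0.043703

0.043703


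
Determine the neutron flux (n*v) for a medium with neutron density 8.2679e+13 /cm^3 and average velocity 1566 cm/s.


phi = n * v
phi = 8.2679e+13 * 1566
phi = 1.2948e+17 /cm^2/s

1.2948e+17


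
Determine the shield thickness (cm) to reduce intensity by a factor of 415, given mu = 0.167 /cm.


x = ln(factor) / mu
x = ln(415) / 0.167
x = 36.097 cm

36.097


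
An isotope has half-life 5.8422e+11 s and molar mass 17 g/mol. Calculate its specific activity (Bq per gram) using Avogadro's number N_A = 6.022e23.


lambda = ln(2) / t_half = ln(2) / 5.8422e+11 = 1.186449e-12 /s
SA = lambda * N_A / M
SA = 1.186449e-12 * 6.022e23 / 17
SA = 4.2028e+10 Bq/g

4.2028e+10


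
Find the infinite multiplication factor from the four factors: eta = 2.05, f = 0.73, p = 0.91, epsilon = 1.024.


k_inf = eta * f * p * epsilon
k_inf = 2.05 * 0.73 * 0.91 * 1.024
k_inf = 1.3945

1.3945


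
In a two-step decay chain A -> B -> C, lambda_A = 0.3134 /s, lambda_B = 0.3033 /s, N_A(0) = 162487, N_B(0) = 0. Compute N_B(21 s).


N_B(t) = lambda_A * N_A0 / (lambda_B - lambda_A) * [exp(-lambda_A*t) - exp(-lambda_B*t)]
exp(-0.3134*21) = 0.001385908; exp(-0.3033*21) = 0.001713358
N_B = 0.3134 * 162487 / (0.3033 - 0.3134) * (0.001385908 - 0.001713358)
N_B = 1651.0

1651.0


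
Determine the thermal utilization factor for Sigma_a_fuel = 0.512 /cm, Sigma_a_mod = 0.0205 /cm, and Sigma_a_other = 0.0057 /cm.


f = Sigma_a_fuel / (Sigma_a_fuel + Sigma_a_mod + Sigma_a_other)
f = 0.512 / (0.512 + 0.0205 + 0.0057)
f = 0.95132

0.95132


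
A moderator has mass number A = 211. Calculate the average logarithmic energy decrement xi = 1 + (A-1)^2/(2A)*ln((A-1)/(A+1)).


xi = 1 + (A-1)^2/(2A) * ln((A-1)/(A+1))
xi = 1 + (211-1)^2/(2*211) * ln((211-1)/(211 +1))
xi = 0.0094488

0.0094488


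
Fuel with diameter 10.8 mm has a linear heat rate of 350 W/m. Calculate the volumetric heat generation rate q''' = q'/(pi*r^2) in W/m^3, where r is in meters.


r = D / 2 / 1000 = 10.8 / 2 / 1000 = 0.0054 m
q''' = q' / (pi * r^2)
q''' = 350 / (pi * 0.0054^2)
q''' = 3.8206e+06 W/m^3

3.8206e+06


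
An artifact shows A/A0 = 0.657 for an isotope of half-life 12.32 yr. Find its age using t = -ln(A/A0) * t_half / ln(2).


lambda = ln(2) / t_half = ln(2) / 12.32 = 0.05626195 /yr
t = -ln(A/A0) / lambda
t = -ln(0.657) / 0.05626195
t = 7.4663 yr

7.4663


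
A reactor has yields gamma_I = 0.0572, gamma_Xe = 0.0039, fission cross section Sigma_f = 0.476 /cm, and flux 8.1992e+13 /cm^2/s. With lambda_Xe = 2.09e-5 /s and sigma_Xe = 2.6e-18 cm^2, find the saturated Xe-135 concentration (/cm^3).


Xe_eq = (gamma_I + gamma_Xe) * Sigma_f * phi / (lambda_Xe + sigma_Xe * phi)
Numerator = (0.0572 + 0.0039) * 0.476 * 8.1992e+13 = 2.384623e+12
Denominator = 2.09e-5 + 2.6e-18 * 8.1992e+13 = 2.340792e-04
Xe_eq = 2.384623e+12 / 2.340792e-04 = 1.0187e+16 /cm^3

1.0187e+16


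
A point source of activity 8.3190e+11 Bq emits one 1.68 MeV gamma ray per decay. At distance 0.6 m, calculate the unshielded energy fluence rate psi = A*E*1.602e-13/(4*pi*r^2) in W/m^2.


psi = A * E * 1.602e-13 / (4*pi*r^2)
psi = 8.3190e+11 * 1.68 * 1.602e-13 / (4*pi*0.6^2)
psi = 0.049491 W/m^2

0.049491


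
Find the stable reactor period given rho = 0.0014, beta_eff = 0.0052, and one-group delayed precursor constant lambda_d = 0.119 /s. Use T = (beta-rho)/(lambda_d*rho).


T = (beta - rho) / (lambda_d * rho)
T = (0.0052 - 0.0014) / (0.119 * 0.0014)
T = 22.809 s

22.809


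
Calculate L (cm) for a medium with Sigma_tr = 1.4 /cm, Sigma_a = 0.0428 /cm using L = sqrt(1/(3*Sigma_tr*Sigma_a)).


D = 1 / (3 * Sigma_tr) = 1 / (3 * 1.4) = 0.2380952 cm
L = sqrt(D / Sigma_a)
L = sqrt(0.2380952 / 0.0428)
L = 2.3586 cm

2.3586


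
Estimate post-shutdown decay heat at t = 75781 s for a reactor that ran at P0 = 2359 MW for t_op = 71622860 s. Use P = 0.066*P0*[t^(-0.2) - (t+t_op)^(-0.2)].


P/P0 = 0.066 * [t^(-0.2) - (t + t_op)^(-0.2)]
P/P0 = 0.066 * [75781^(-0.2) - (75781 + 71622860)^(-0.2)]
P/P0 = 0.066 * [0.1057032 - 0.02684713] = 0.005204501
P = 2359 * 0.005204501 = 12.277 MW

12.277


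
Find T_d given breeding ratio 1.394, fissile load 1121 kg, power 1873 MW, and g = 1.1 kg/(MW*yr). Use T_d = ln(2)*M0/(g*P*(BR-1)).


Breeding gain G = BR - 1 = 1.394 - 1 = 0.394
Fissile production rate = g * P * G = 1.1 * 1873 * 0.394 = 811.7582 kg/yr
T_d = ln(2) * M0 / (g * P * G)
T_d = ln(2) * 1121 / 811.7582 = 0.95720 yr

0.95720


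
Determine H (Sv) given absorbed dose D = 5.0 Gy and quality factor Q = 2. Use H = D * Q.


H = D * Q
H = 5.0 * 2
H = 10.000 Sv

10.000


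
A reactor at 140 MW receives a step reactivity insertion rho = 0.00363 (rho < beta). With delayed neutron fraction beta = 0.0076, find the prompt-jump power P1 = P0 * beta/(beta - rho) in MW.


P1/P0 = beta / (beta - rho)
P1/P0 = 0.0076 / (0.0076 - 0.00363) = 1.914358
P1 = 140 * 1.914358 = 268.01 MW

268.01


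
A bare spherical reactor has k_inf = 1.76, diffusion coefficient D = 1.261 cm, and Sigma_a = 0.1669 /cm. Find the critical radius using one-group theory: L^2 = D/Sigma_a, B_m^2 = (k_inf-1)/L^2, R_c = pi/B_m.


L^2 = D / Sigma_a = 1.261 / 0.1669 = 7.555422 cm^2
B_m^2 = (k_inf - 1) / L^2 = (1.76 - 1) / 7.555422 = 0.1005900 /cm^2
For a bare sphere: B_g = pi/R, so R_c = pi / sqrt(B_m^2)
R_c = pi / sqrt(0.1005900) = 9.9054 cm

9.9054


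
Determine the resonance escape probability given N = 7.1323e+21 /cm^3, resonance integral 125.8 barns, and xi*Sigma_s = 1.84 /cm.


p = exp(-N * I * 1e-24 / (xi*Sigma_s))
p = exp(-7.1323e+21 * 125.8 * 1e-24 / 1.84)
p = 0.61408

0.61408


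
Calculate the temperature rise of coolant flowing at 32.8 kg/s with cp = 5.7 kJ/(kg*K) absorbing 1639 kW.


dT = Q / (m_dot * cp)
dT = 1639 / (32.8 * 5.7)
dT = 8.7666 C

8.7666


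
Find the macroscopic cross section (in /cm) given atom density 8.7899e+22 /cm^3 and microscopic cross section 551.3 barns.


Sigma = N * sigma_barns * 1e-24
Sigma = 8.7899e+22 * 551.3 * 1e-24
Sigma = 48.459 /cm

48.459


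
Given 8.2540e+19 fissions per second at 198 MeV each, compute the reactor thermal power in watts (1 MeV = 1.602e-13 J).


P = fission_rate * E_MeV * 1.602e-13
P = 8.2540e+19 * 198 * 1.602e-13
P = 2.6181e+09 W

2.6181e+09


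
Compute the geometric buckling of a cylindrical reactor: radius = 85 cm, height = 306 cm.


B^2 = (2.405/R)^2 + (pi/H)^2
B^2 = (2.405/85)^2 + (pi/306)^2
B^2 = 9.0596e-04 /cm^2

9.0596e-04


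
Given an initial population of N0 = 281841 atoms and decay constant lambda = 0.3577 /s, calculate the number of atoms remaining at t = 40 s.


N = N0 * exp(-lambda * t)
N = 281841 * exp(-0.3577 * 40)
N = 0.17223

0.17223


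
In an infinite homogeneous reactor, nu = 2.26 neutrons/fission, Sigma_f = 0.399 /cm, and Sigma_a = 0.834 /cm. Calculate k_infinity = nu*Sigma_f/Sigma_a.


k_inf = nu * Sigma_f / Sigma_a
k_inf = 2.26 * 0.399 / 0.834
k_inf = 1.0812

1.0812


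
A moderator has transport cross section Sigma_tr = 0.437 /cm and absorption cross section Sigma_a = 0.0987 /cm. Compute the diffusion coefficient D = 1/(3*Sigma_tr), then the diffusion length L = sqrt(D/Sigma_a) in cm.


D = 1 / (3 * Sigma_tr) = 1 / (3 * 0.437) = 0.7627765 cm
L = sqrt(D / Sigma_a)
L = sqrt(0.7627765 / 0.0987)
L = 2.7800 cm

2.7800


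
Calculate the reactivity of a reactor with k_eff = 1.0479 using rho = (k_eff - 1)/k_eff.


rho = (k_eff - 1) / k_eff
rho = (1.0479 - 1) / 1.0479
rho = 0.045710

0.045710


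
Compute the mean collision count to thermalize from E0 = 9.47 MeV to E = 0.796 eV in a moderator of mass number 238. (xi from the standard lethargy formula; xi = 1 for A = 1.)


xi = 1 + (A-1)^2/(2A)*ln((A-1)/(A+1)) = 0.008379872 (for A = 238)
n = ln(E0/E) / xi
n = ln(9.47e6 / 0.796) / 0.008379872
n = ln(1.189698e+07) / 0.008379872 = 1944.2

1944.2


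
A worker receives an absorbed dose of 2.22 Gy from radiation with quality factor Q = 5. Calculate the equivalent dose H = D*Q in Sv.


H = D * Q
H = 2.22 * 5
H = 11.100 Sv

11.100


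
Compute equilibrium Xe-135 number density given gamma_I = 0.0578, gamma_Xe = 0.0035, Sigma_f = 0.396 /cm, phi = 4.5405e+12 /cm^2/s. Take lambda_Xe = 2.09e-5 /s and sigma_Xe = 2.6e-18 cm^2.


Xe_eq = (gamma_I + gamma_Xe) * Sigma_f * phi / (lambda_Xe + sigma_Xe * phi)
Numerator = (0.0578 + 0.0035) * 0.396 * 4.5405e+12 = 1.102197e+11
Denominator = 2.09e-5 + 2.6e-18 * 4.5405e+12 = 3.270530e-05
Xe_eq = 1.102197e+11 / 3.270530e-05 = 3.3701e+15 /cm^3

3.3701e+15


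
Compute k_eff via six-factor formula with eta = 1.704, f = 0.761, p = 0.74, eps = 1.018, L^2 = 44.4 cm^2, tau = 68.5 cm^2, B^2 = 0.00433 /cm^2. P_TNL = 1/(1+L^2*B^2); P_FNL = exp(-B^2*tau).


k_inf = eta*f*p*eps = 1.704*0.761*0.74*1.018 = 0.9768632
P_TNL = 1/(1 + L^2*B^2) = 1/(1 + 44.4*0.00433) = 0.8387489
P_FNL = exp(-B^2*tau) = exp(-0.00433*68.5) = 0.7433376
k_eff = k_inf * P_TNL * P_FNL = 0.9768632 * 0.8387489 * 0.7433376
k_eff = 0.60905

0.60905


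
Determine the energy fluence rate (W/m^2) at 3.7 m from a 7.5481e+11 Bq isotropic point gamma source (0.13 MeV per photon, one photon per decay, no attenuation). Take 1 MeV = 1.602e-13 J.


psi = A * E * 1.602e-13 / (4*pi*r^2)
psi = 7.5481e+11 * 0.13 * 1.602e-13 / (4*pi*3.7^2)
psi = 9.1376e-05 W/m^2

9.1376e-05


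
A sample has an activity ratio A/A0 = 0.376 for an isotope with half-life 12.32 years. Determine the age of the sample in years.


lambda = ln(2) / t_half = ln(2) / 12.32 = 0.05626195 /yr
t = -ln(A/A0) / lambda
t = -ln(0.376) / 0.05626195
t = 17.386 yr

17.386


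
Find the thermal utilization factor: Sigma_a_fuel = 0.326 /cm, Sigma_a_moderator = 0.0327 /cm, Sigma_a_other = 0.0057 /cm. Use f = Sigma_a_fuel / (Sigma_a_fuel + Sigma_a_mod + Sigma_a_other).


f = Sigma_a_fuel / (Sigma_a_fuel + Sigma_a_mod + Sigma_a_other)
f = 0.326 / (0.326 + 0.0327 + 0.0057)
f = 0.89462

0.89462


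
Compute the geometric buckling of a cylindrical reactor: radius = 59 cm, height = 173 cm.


B^2 = (2.405/R)^2 + (pi/H)^2
B^2 = (2.405/59)^2 + (pi/173)^2
B^2 = 0.0019914 /cm^2

0.0019914


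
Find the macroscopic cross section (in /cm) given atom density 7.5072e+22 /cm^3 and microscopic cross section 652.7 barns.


Sigma = N * sigma_barns * 1e-24
Sigma = 7.5072e+22 * 652.7 * 1e-24
Sigma = 48.999 /cm

48.999


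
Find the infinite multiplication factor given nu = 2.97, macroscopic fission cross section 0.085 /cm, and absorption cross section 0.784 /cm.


k_inf = nu * Sigma_f / Sigma_a
k_inf = 2.97 * 0.085 / 0.784
k_inf = 0.32200

0.32200


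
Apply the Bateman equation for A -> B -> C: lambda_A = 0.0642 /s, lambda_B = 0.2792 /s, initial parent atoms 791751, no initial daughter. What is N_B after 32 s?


N_B(t) = lambda_A * N_A0 / (lambda_B - lambda_A) * [exp(-lambda_A*t) - exp(-lambda_B*t)]
exp(-0.0642*32) = 0.1281697; exp(-0.2792*32) = 1.317769e-04
N_B = 0.0642 * 791751 / (0.2792 - 0.0642) * (0.1281697 - 1.317769e-04)
N_B = 30271

30271


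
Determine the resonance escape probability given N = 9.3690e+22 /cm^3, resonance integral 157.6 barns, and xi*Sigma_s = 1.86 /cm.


p = exp(-N * I * 1e-24 / (xi*Sigma_s))
p = exp(-9.3690e+22 * 157.6 * 1e-24 / 1.86)
p = 3.5675e-04

3.5675e-04


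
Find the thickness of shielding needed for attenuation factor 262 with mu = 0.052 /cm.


x = ln(factor) / mu
x = ln(262) / 0.052
x = 107.08 cm

107.08


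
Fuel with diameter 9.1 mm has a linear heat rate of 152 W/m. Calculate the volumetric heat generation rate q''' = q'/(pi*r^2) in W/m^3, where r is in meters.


r = D / 2 / 1000 = 9.1 / 2 / 1000 = 0.00455 m
q''' = q' / (pi * r^2)
q''' = 152 / (pi * 0.00455^2)
q''' = 2.3371e+06 W/m^3

2.3371e+06


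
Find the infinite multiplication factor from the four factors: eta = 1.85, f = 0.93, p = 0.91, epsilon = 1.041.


k_inf = eta * f * p * epsilon
k_inf = 1.85 * 0.93 * 0.91 * 1.041
k_inf = 1.6298

1.6298


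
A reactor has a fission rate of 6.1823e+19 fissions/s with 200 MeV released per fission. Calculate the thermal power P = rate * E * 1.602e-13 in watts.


P = fission_rate * E_MeV * 1.602e-13
P = 6.1823e+19 * 200 * 1.602e-13
P = 1.9808e+09 W

1.9808e+09


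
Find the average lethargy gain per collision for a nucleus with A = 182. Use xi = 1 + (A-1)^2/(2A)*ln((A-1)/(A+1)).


xi = 1 + (A-1)^2/(2A) * ln((A-1)/(A+1))
xi = 1 + (182-1)^2/(2*182) * ln((182-1)/(182 +1))
xi = 0.010949

0.010949


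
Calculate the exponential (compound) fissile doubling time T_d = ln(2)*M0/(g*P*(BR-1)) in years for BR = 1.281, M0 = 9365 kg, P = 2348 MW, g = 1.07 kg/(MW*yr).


Breeding gain G = BR - 1 = 1.281 - 1 = 0.281
Fissile production rate = g * P * G = 1.07 * 2348 * 0.281 = 705.97316 kg/yr
T_d = ln(2) * M0 / (g * P * G)
T_d = ln(2) * 9365 / 705.97316 = 9.1949 yr

9.1949


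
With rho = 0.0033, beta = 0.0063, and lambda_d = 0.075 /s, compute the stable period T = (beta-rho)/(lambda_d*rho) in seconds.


T = (beta - rho) / (lambda_d * rho)
T = (0.0063 - 0.0033) / (0.075 * 0.0033)
T = 12.121 s

12.121


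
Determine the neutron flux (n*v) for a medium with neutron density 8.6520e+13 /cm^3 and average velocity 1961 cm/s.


phi = n * v
phi = 8.6520e+13 * 1961
phi = 1.6967e+17 /cm^2/s

1.6967e+17


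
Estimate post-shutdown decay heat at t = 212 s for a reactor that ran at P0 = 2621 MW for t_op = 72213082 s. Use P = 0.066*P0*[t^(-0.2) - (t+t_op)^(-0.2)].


P/P0 = 0.066 * [t^(-0.2) - (t + t_op)^(-0.2)]
P/P0 = 0.066 * [212^(-0.2) - (212 + 72213082)^(-0.2)]
P/P0 = 0.066 * [0.3425570 - 0.02680875] = 0.02083938
P = 2621 * 0.02083938 = 54.620 MW

54.620


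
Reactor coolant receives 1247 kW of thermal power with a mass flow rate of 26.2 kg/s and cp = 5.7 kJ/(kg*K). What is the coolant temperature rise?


dT = Q / (m_dot * cp)
dT = 1247 / (26.2 * 5.7)
dT = 8.3501 C

8.3501


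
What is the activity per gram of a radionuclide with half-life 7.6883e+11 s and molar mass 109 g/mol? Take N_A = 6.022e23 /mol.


lambda = ln(2) / t_half = ln(2) / 7.6883e+11 = 9.015610e-13 /s
SA = lambda * N_A / M
SA = 9.015610e-13 * 6.022e23 / 109
SA = 4.9809e+09 Bq/g

4.9809e+09


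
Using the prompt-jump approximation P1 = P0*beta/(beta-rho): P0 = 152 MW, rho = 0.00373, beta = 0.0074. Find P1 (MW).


P1/P0 = beta / (beta - rho)
P1/P0 = 0.0074 / (0.0074 - 0.00373) = 2.016349
P1 = 152 * 2.016349 = 306.49 MW

306.49


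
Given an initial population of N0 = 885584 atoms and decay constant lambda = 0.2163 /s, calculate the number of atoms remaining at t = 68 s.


N = N0 * exp(-lambda * t)
N = 885584 * exp(-0.2163 * 68)
N = 0.36262

0.36262


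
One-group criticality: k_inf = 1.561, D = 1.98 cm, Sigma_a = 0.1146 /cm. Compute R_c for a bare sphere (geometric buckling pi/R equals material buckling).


L^2 = D / Sigma_a = 1.98 / 0.1146 = 17.27749 cm^2
B_m^2 = (k_inf - 1) / L^2 = (1.561 - 1) / 17.27749 = 0.03246999 /cm^2
For a bare sphere: B_g = pi/R, so R_c = pi / sqrt(B_m^2)
R_c = pi / sqrt(0.03246999) = 17.434 cm

17.434


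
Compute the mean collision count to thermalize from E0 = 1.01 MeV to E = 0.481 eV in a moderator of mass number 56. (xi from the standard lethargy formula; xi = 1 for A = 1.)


xi = 1 + (A-1)^2/(2A)*ln((A-1)/(A+1)) = 0.03529286 (for A = 56)
n = ln(E0/E) / xi
n = ln(1.01e6 / 0.481) / 0.03529286
n = ln(2.099792e+06) / 0.03529286 = 412.47

412.47


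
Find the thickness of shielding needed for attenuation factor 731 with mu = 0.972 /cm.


x = ln(factor) / mu
x = ln(731) / 0.972
x = 6.7844 cm

6.7844


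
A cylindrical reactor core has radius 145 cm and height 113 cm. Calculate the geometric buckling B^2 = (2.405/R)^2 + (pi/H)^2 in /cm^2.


B^2 = (2.405/R)^2 + (pi/H)^2
B^2 = (2.405/145)^2 + (pi/113)^2
B^2 = 0.0010480 /cm^2

0.0010480


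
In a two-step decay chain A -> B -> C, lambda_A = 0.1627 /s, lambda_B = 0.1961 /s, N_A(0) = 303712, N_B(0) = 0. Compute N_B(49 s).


N_B(t) = lambda_A * N_A0 / (lambda_B - lambda_A) * [exp(-lambda_A*t) - exp(-lambda_B*t)]
exp(-0.1627*49) = 3.448848e-04; exp(-0.1961*49) = 6.712863e-05
N_B = 0.1627 * 303712 / (0.1961 - 0.1627) * (3.448848e-04 - 6.712863e-05)
N_B = 410.93

410.93


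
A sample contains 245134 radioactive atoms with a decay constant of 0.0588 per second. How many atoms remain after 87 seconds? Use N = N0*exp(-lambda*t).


N = N0 * exp(-lambda * t)
N = 245134 * exp(-0.0588 * 87)
N = 1471.4

1471.4


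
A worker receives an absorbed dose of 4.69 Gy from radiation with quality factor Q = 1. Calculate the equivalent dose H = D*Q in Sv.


H = D * Q
H = 4.69 * 1
H = 4.6900 Sv

4.6900


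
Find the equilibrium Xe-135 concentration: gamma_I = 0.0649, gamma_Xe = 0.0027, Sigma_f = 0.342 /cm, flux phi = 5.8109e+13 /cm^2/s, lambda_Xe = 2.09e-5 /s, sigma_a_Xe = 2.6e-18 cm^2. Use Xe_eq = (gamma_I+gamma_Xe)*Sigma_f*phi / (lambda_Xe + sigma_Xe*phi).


Xe_eq = (gamma_I + gamma_Xe) * Sigma_f * phi / (lambda_Xe + sigma_Xe * phi)
Numerator = (0.0649 + 0.0027) * 0.342 * 5.8109e+13 = 1.343434e+12
Denominator = 2.09e-5 + 2.6e-18 * 5.8109e+13 = 1.719834e-04
Xe_eq = 1.343434e+12 / 1.719834e-04 = 7.8114e+15 /cm^3

7.8114e+15


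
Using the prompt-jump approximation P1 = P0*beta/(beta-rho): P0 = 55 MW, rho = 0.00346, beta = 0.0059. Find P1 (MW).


P1/P0 = beta / (beta - rho)
P1/P0 = 0.0059 / (0.0059 - 0.00346) = 2.418033
P1 = 55 * 2.418033 = 132.99 MW

132.99


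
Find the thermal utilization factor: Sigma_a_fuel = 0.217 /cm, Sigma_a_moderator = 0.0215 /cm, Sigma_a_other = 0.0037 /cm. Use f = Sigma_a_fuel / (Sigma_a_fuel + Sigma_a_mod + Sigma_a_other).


f = Sigma_a_fuel / (Sigma_a_fuel + Sigma_a_mod + Sigma_a_other)
f = 0.217 / (0.217 + 0.0215 + 0.0037)
f = 0.89595

0.89595


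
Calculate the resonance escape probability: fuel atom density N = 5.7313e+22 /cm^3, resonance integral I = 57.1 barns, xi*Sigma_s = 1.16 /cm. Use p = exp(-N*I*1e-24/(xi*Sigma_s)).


p = exp(-N * I * 1e-24 / (xi*Sigma_s))
p = exp(-5.7313e+22 * 57.1 * 1e-24 / 1.16)
p = 0.059535

0.059535


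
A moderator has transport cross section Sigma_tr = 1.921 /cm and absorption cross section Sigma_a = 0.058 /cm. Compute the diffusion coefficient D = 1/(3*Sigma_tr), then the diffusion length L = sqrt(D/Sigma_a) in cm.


D = 1 / (3 * Sigma_tr) = 1 / (3 * 1.921) = 0.1735207 cm
L = sqrt(D / Sigma_a)
L = sqrt(0.1735207 / 0.058)
L = 1.7297 cm

1.7297


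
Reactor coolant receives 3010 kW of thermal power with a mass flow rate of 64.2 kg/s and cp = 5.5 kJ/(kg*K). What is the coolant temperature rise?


dT = Q / (m_dot * cp)
dT = 3010 / (64.2 * 5.5)
dT = 8.5245 C

8.5245


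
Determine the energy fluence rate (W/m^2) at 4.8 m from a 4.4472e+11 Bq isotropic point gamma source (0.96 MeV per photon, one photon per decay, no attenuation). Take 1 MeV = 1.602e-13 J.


psi = A * E * 1.602e-13 / (4*pi*r^2)
psi = 4.4472e+11 * 0.96 * 1.602e-13 / (4*pi*4.8^2)
psi = 2.3623e-04 W/m^2

2.3623e-04


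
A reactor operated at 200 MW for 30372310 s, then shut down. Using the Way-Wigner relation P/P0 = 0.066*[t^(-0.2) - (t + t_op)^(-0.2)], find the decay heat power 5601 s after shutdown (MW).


P/P0 = 0.066 * [t^(-0.2) - (t + t_op)^(-0.2)]
P/P0 = 0.066 * [5601^(-0.2) - (5601 + 30372310)^(-0.2)]
P/P0 = 0.066 * [0.1779700 - 0.03187781] = 0.009642085
P = 200 * 0.009642085 = 1.9284 MW

1.9284


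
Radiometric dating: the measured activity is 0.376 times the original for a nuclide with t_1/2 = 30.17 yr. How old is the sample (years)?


lambda = ln(2) / t_half = ln(2) / 30.17 = 0.02297472 /yr
t = -ln(A/A0) / lambda
t = -ln(0.376) / 0.02297472
t = 42.576 yr

42.576


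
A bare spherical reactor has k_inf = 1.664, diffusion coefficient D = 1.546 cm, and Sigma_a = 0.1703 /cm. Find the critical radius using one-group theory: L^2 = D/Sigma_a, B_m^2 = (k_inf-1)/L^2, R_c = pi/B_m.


L^2 = D / Sigma_a = 1.546 / 0.1703 = 9.078097 cm^2
B_m^2 = (k_inf - 1) / L^2 = (1.664 - 1) / 9.078097 = 0.07314308 /cm^2
For a bare sphere: B_g = pi/R, so R_c = pi / sqrt(B_m^2)
R_c = pi / sqrt(0.07314308) = 11.616 cm

11.616


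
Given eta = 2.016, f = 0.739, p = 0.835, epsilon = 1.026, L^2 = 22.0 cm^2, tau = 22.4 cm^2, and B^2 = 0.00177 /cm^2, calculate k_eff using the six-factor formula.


k_inf = eta*f*p*eps = 2.016*0.739*0.835*1.026 = 1.276347
P_TNL = 1/(1 + L^2*B^2) = 1/(1 + 22.0*0.00177) = 0.9625195
P_FNL = exp(-B^2*tau) = exp(-0.00177*22.4) = 0.9611277
k_eff = k_inf * P_TNL * P_FNL = 1.276347 * 0.9625195 * 0.9611277
k_eff = 1.1808

1.1808


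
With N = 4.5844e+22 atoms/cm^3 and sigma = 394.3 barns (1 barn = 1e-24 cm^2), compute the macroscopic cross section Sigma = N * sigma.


Sigma = N * sigma_barns * 1e-24
Sigma = 4.5844e+22 * 394.3 * 1e-24
Sigma = 18.076 /cm

18.076


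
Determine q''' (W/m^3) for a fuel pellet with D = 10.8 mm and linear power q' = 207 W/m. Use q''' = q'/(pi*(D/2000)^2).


r = D / 2 / 1000 = 10.8 / 2 / 1000 = 0.0054 m
q''' = q' / (pi * r^2)
q''' = 207 / (pi * 0.0054^2)
q''' = 2.2596e+06 W/m^3

2.2596e+06


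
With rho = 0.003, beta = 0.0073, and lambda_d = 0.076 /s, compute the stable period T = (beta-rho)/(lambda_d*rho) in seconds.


T = (beta - rho) / (lambda_d * rho)
T = (0.0073 - 0.003) / (0.076 * 0.003)
T = 18.860 s

18.860


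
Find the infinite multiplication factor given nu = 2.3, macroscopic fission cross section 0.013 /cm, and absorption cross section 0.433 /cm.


k_inf = nu * Sigma_f / Sigma_a
k_inf = 2.3 * 0.013 / 0.433
k_inf = 0.069053

0.069053
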